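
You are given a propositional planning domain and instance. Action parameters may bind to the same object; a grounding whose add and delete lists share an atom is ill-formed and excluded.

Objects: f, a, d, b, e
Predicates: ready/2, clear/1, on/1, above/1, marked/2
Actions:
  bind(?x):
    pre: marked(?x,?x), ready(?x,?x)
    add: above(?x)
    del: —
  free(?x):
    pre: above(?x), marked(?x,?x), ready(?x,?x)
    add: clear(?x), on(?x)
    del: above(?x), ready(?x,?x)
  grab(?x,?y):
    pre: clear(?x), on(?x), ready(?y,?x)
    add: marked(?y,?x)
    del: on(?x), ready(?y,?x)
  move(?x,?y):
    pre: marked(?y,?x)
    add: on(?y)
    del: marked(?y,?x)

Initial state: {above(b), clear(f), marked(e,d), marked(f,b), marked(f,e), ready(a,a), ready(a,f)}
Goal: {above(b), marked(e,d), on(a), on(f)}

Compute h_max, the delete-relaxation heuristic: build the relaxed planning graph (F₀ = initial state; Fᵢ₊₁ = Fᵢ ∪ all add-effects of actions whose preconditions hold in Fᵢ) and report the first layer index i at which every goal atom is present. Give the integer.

F0 = init (7 atoms)
F1 = F0 ∪ {on(e), on(f)}  (9 atoms)
F2 = F1 ∪ {marked(a,f)}  (10 atoms)
F3 = F2 ∪ {on(a)}  (11 atoms)
goal ⊆ F3  ⇒  h_max = 3

3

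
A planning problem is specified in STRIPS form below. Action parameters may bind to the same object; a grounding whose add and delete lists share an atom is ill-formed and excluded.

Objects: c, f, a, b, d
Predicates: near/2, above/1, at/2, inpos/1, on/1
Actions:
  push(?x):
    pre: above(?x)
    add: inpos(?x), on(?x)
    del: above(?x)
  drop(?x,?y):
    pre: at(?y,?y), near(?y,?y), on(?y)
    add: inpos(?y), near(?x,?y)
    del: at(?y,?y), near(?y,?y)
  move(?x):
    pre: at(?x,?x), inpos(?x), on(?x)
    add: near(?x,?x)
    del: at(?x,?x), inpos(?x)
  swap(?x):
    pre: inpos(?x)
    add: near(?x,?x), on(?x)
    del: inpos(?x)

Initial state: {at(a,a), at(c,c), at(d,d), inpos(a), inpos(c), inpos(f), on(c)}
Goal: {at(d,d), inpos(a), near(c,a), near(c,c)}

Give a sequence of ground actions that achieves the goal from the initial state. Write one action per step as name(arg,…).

move(c); swap(a); drop(c,a)

1. move(c)  →  {at(a,a), at(d,d), inpos(a), inpos(f), near(c,c), on(c)}
2. swap(a)  →  {at(a,a), at(d,d), inpos(f), near(a,a), near(c,c), on(a), on(c)}
3. drop(c,a)  →  {at(d,d), inpos(a), inpos(f), near(c,a), near(c,c), on(a), on(c)}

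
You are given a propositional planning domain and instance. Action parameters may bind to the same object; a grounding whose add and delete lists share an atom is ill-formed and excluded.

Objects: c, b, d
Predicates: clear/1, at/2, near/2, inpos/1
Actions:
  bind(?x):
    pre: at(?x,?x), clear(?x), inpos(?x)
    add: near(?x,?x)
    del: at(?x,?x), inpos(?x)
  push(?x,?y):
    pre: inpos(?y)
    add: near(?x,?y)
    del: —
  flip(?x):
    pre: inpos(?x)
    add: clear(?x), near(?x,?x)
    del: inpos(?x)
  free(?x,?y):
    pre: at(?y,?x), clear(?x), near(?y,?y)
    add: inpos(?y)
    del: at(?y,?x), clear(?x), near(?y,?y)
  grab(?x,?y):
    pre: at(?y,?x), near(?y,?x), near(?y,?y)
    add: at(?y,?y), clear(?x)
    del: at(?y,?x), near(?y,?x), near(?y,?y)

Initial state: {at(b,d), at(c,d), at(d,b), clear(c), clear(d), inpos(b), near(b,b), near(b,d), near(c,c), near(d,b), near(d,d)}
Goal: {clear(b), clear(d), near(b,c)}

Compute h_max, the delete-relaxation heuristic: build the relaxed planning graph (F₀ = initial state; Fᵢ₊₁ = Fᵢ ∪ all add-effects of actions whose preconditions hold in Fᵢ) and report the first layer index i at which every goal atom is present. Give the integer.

2

F0 = init (11 atoms)
F1 = F0 ∪ {at(b,b), at(d,d), clear(b), inpos(c), near(c,b)}  (16 atoms)
F2 = F1 ∪ {inpos(d), near(b,c), near(d,c)}  (19 atoms)
goal ⊆ F2  ⇒  h_max = 2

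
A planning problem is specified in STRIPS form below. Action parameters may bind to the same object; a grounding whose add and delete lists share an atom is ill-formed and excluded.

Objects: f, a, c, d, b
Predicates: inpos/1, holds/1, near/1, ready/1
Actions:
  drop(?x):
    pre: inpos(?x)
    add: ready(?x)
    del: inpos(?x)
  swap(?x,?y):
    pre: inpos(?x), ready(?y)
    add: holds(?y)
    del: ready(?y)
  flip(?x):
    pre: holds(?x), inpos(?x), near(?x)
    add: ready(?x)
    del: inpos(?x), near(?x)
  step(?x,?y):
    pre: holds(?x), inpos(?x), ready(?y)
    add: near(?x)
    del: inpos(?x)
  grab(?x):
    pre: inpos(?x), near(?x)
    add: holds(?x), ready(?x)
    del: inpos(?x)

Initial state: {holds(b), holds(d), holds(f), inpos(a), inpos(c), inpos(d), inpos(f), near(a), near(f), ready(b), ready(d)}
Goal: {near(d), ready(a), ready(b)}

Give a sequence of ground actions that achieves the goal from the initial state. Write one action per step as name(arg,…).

drop(a); step(d,a)

1. drop(a)  →  {holds(b), holds(d), holds(f), inpos(c), inpos(d), inpos(f), near(a), near(f), ready(a), ready(b), ready(d)}
2. step(d,a)  →  {holds(b), holds(d), holds(f), inpos(c), inpos(f), near(a), near(d), near(f), ready(a), ready(b), ready(d)}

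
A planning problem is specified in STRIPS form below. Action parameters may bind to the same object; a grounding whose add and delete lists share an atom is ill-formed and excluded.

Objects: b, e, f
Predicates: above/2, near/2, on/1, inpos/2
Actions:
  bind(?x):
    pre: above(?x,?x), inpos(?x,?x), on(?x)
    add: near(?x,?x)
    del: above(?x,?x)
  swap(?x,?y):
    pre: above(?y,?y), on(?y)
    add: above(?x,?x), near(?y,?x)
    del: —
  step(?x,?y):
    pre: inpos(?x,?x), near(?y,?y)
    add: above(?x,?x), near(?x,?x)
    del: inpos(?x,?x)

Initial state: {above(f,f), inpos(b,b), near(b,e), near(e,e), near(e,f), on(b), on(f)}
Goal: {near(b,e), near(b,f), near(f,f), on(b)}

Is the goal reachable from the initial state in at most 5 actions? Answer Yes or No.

1. swap(b,f)  →  {above(b,b), above(f,f), inpos(b,b), near(b,e), near(e,e), near(e,f), near(f,b), on(b), on(f)}
2. swap(f,b)  →  {above(b,b), above(f,f), inpos(b,b), near(b,e), near(b,f), near(e,e), near(e,f), near(f,b), on(b), on(f)}
3. swap(f,f)  →  {above(b,b), above(f,f), inpos(b,b), near(b,e), near(b,f), near(e,e), near(e,f), near(f,b), near(f,f), on(b), on(f)}
optimal plan length = 3; 3 ≤ 5

Yes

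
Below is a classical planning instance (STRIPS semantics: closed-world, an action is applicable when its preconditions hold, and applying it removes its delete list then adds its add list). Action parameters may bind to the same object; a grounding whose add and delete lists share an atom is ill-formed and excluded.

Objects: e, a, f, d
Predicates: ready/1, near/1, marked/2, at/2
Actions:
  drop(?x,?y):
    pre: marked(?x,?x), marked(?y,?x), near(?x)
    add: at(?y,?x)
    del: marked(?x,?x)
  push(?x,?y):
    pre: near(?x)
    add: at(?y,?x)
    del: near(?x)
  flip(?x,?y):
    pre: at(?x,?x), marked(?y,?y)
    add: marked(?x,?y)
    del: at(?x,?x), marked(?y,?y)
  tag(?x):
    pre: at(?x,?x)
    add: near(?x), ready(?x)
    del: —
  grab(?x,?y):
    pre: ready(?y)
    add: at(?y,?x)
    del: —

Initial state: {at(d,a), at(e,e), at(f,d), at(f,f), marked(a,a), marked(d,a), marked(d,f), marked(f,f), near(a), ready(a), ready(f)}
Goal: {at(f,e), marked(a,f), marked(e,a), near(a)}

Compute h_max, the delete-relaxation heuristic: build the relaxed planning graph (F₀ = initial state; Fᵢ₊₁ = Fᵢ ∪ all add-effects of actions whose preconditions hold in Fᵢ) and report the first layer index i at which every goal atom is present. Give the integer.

2

F0 = init (11 atoms)
F1 = F0 ∪ {at(a,a), at(a,d), at(a,e), at(a,f), at(e,a), at(f,a), at(f,e), marked(e,a), marked(e,f), marked(f,a), near(e), near(f), ready(e)}  (24 atoms)
F2 = F1 ∪ {at(d,e), at(d,f), at(e,d), at(e,f), marked(a,f)}  (29 atoms)
goal ⊆ F2  ⇒  h_max = 2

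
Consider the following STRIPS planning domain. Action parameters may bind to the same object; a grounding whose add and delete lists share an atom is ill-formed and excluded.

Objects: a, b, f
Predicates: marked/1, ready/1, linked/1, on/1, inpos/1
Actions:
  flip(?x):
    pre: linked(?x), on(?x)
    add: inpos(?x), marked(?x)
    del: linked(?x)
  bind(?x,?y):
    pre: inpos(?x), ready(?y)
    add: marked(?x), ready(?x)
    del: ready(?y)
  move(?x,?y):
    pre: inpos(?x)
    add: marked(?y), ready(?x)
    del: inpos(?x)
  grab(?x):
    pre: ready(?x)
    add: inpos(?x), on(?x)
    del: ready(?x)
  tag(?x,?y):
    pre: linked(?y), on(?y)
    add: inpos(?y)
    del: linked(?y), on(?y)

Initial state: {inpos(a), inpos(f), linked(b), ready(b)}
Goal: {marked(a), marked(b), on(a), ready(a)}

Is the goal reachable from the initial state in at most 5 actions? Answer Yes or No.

Yes

1. bind(a,b)  →  {inpos(a), inpos(f), linked(b), marked(a), ready(a)}
2. grab(a)  →  {inpos(a), inpos(f), linked(b), marked(a), on(a)}
3. move(a,b)  →  {inpos(f), linked(b), marked(a), marked(b), on(a), ready(a)}
optimal plan length = 3; 3 ≤ 5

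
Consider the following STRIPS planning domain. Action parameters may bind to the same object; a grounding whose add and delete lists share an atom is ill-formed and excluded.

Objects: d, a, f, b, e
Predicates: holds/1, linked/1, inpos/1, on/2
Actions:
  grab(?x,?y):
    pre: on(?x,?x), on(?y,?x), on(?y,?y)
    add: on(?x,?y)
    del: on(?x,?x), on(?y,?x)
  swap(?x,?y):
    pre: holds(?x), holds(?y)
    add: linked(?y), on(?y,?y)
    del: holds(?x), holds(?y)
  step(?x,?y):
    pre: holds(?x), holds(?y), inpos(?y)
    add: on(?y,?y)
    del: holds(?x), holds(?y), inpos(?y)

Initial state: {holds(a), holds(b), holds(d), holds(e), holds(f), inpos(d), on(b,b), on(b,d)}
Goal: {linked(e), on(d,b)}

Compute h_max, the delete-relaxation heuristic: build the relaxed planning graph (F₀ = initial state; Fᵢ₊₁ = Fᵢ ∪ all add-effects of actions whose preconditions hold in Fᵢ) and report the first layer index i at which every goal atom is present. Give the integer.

F0 = init (8 atoms)
F1 = F0 ∪ {linked(a), linked(b), linked(d), linked(e), linked(f), on(a,a), on(d,d), on(e,e), on(f,f)}  (17 atoms)
F2 = F1 ∪ {on(d,b)}  (18 atoms)
goal ⊆ F2  ⇒  h_max = 2

2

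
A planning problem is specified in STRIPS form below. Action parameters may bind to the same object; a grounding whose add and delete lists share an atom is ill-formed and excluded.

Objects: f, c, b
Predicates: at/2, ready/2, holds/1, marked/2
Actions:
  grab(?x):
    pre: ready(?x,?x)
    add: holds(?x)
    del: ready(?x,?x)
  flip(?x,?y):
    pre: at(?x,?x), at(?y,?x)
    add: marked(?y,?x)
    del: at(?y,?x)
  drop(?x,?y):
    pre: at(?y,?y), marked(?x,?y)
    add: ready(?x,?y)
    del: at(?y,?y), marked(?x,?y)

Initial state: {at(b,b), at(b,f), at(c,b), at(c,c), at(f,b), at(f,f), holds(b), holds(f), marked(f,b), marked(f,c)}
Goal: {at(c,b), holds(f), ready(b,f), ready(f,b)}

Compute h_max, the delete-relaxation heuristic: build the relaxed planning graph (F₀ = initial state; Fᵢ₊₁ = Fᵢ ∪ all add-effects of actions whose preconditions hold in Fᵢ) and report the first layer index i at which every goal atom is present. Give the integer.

F0 = init (10 atoms)
F1 = F0 ∪ {marked(b,b), marked(b,f), marked(c,b), marked(c,c), marked(f,f), ready(f,b), ready(f,c)}  (17 atoms)
F2 = F1 ∪ {ready(b,b), ready(b,f), ready(c,b), ready(c,c), ready(f,f)}  (22 atoms)
goal ⊆ F2  ⇒  h_max = 2

2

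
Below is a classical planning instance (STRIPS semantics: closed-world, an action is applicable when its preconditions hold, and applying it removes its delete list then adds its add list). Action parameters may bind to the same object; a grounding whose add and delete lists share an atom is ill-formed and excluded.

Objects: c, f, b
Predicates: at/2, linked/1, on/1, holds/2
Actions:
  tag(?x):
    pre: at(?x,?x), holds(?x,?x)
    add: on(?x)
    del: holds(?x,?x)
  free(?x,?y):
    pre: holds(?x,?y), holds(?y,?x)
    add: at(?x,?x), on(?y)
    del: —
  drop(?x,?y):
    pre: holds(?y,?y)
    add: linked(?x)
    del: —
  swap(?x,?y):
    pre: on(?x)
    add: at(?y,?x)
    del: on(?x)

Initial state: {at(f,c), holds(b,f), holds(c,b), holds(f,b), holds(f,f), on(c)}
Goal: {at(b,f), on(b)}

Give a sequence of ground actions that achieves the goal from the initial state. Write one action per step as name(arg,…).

free(f,f); free(f,b); swap(f,b)

1. free(f,f)  →  {at(f,c), at(f,f), holds(b,f), holds(c,b), holds(f,b), holds(f,f), on(c), on(f)}
2. free(f,b)  →  {at(f,c), at(f,f), holds(b,f), holds(c,b), holds(f,b), holds(f,f), on(b), on(c), on(f)}
3. swap(f,b)  →  {at(b,f), at(f,c), at(f,f), holds(b,f), holds(c,b), holds(f,b), holds(f,f), on(b), on(c)}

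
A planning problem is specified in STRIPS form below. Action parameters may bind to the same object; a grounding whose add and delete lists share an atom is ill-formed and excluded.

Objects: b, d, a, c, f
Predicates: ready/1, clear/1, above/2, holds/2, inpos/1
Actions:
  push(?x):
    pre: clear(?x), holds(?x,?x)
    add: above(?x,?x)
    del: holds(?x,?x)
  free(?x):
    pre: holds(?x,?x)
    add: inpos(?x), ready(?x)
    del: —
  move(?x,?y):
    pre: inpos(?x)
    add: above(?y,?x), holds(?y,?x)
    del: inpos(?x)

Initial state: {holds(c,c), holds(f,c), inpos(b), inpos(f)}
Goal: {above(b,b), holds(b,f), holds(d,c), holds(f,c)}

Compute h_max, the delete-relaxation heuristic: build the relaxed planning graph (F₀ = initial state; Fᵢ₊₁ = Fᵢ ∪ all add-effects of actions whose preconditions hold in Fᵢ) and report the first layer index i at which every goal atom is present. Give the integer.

F0 = init (4 atoms)
F1 = F0 ∪ {above(a,b), above(a,f), above(b,b), above(b,f), above(c,b), above(c,f), above(d,b), above(d,f), above(f,b), above(f,f), holds(a,b), holds(a,f), holds(b,b), holds(b,f), holds(c,b), holds(c,f), holds(d,b), holds(d,f), holds(f,b), holds(f,f), inpos(c), ready(c)}  (26 atoms)
F2 = F1 ∪ {above(a,c), above(b,c), above(c,c), above(d,c), above(f,c), holds(a,c), holds(b,c), holds(d,c), ready(b), ready(f)}  (36 atoms)
goal ⊆ F2  ⇒  h_max = 2

2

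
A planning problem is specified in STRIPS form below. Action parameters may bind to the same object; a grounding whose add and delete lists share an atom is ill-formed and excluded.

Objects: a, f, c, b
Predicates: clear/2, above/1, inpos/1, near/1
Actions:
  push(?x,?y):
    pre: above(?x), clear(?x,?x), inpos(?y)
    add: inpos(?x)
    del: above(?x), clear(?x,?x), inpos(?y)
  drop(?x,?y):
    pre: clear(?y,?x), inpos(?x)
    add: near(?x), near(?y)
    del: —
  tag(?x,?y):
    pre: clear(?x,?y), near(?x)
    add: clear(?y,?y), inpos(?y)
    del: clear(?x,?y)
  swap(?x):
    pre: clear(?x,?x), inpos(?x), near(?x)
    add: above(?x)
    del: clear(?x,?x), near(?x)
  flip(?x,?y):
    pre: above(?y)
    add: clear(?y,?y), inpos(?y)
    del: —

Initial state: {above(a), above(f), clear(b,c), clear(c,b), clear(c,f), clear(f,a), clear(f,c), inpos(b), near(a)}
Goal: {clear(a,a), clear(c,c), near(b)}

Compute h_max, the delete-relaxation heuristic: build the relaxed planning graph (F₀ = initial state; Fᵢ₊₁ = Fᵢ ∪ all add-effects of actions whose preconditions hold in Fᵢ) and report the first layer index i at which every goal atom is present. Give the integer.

2

F0 = init (9 atoms)
F1 = F0 ∪ {clear(a,a), clear(f,f), inpos(a), inpos(f), near(b), near(c)}  (15 atoms)
F2 = F1 ∪ {clear(b,b), clear(c,c), inpos(c), near(f)}  (19 atoms)
goal ⊆ F2  ⇒  h_max = 2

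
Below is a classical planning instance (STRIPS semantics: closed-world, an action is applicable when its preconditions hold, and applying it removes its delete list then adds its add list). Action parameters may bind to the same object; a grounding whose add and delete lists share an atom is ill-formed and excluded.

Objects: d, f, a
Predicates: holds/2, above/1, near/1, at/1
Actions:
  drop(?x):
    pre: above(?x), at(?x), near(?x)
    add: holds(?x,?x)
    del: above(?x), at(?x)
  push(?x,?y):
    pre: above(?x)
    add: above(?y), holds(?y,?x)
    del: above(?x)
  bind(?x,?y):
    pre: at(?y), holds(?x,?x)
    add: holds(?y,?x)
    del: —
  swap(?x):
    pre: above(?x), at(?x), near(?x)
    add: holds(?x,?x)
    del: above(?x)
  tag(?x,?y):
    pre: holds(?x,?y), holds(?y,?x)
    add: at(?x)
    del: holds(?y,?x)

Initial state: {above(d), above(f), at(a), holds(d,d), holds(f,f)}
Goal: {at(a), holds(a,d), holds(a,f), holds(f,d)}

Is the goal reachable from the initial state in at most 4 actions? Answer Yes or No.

Yes

1. push(d,f)  →  {above(f), at(a), holds(d,d), holds(f,d), holds(f,f)}
2. push(f,a)  →  {above(a), at(a), holds(a,f), holds(d,d), holds(f,d), holds(f,f)}
3. bind(d,a)  →  {above(a), at(a), holds(a,d), holds(a,f), holds(d,d), holds(f,d), holds(f,f)}
optimal plan length = 3; 3 ≤ 4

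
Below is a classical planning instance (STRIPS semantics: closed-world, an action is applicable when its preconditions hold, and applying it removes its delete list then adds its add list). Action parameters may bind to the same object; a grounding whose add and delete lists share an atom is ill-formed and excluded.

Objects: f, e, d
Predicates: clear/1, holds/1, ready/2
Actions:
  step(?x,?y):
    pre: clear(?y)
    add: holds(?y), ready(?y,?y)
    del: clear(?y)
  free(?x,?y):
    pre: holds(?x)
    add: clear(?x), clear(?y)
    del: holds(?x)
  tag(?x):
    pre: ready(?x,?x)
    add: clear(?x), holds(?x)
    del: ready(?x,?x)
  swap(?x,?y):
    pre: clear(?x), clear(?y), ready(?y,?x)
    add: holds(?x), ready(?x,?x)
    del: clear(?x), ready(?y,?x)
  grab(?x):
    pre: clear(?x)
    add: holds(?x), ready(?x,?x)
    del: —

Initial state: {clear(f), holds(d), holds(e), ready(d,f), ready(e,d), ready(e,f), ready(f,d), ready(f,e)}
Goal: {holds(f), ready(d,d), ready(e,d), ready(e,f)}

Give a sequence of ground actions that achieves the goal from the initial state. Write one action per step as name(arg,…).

1. step(f,f)  →  {holds(d), holds(e), holds(f), ready(d,f), ready(e,d), ready(e,f), ready(f,d), ready(f,e), ready(f,f)}
2. free(e,d)  →  {clear(d), clear(e), holds(d), holds(f), ready(d,f), ready(e,d), ready(e,f), ready(f,d), ready(f,e), ready(f,f)}
3. step(f,d)  →  {clear(e), holds(d), holds(f), ready(d,d), ready(d,f), ready(e,d), ready(e,f), ready(f,d), ready(f,e), ready(f,f)}

step(f,f); free(e,d); step(f,d)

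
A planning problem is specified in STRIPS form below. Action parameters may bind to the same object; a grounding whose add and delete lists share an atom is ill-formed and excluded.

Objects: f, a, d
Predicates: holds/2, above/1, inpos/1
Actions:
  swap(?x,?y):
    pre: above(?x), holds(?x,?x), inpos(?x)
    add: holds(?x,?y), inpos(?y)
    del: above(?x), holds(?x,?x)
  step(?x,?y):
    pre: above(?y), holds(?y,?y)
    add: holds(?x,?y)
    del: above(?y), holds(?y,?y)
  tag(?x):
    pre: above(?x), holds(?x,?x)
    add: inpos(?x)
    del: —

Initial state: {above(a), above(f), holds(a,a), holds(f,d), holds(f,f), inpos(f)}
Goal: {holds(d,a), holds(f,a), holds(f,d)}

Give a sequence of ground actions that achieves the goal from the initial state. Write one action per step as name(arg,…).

1. swap(f,a)  →  {above(a), holds(a,a), holds(f,a), holds(f,d), inpos(a), inpos(f)}
2. step(d,a)  →  {holds(d,a), holds(f,a), holds(f,d), inpos(a), inpos(f)}

swap(f,a); step(d,a)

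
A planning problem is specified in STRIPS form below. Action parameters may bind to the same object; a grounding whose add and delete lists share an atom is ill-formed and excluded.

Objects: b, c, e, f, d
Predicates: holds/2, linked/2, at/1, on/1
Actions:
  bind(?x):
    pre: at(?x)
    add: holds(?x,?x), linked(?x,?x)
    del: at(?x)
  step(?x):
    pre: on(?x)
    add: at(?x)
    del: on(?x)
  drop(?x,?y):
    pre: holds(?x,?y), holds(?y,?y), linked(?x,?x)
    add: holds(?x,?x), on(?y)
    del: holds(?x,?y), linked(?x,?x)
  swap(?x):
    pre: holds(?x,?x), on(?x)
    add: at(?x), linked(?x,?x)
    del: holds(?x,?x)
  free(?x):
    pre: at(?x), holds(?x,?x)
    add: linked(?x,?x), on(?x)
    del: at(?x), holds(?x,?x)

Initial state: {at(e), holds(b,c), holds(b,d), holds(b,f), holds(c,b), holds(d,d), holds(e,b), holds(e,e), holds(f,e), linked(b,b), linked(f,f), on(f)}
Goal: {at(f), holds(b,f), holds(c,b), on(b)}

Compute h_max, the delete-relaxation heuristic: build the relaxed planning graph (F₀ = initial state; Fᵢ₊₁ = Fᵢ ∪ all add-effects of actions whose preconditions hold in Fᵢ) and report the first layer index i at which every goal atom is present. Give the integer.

F0 = init (12 atoms)
F1 = F0 ∪ {at(f), holds(b,b), holds(f,f), linked(e,e), on(d), on(e)}  (18 atoms)
F2 = F1 ∪ {at(d), linked(d,d), on(b)}  (21 atoms)
goal ⊆ F2  ⇒  h_max = 2

2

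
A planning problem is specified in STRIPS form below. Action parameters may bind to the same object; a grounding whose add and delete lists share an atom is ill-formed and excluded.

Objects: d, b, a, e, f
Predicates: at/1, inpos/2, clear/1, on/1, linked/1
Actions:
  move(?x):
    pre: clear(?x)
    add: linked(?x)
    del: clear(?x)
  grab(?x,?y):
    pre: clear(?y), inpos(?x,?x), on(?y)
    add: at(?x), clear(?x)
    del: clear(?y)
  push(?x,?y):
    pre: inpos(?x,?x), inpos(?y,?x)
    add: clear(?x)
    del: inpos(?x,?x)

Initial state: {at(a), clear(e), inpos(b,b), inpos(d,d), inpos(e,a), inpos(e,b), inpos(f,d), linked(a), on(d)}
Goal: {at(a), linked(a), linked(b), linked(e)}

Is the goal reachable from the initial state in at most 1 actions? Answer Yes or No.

No

1. move(e)  →  {at(a), inpos(b,b), inpos(d,d), inpos(e,a), inpos(e,b), inpos(f,d), linked(a), linked(e), on(d)}
2. push(b,b)  →  {at(a), clear(b), inpos(d,d), inpos(e,a), inpos(e,b), inpos(f,d), linked(a), linked(e), on(d)}
3. move(b)  →  {at(a), inpos(d,d), inpos(e,a), inpos(e,b), inpos(f,d), linked(a), linked(b), linked(e), on(d)}
optimal plan length = 3; 3 > 1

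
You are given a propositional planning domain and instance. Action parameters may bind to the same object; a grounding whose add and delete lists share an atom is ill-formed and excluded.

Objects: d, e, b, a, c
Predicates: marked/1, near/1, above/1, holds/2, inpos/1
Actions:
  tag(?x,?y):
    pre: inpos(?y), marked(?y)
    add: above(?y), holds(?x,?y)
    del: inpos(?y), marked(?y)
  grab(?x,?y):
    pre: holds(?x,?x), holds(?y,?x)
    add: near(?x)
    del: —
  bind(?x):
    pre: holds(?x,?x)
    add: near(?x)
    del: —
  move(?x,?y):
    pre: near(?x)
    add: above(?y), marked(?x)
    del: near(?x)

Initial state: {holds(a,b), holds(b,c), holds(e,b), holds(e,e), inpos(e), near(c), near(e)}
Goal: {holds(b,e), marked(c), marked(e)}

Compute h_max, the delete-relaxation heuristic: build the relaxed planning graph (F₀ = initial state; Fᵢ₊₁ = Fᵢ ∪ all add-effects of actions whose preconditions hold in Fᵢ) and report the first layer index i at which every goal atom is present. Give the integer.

F0 = init (7 atoms)
F1 = F0 ∪ {above(a), above(b), above(c), above(d), above(e), marked(c), marked(e)}  (14 atoms)
F2 = F1 ∪ {holds(a,e), holds(b,e), holds(c,e), holds(d,e)}  (18 atoms)
goal ⊆ F2  ⇒  h_max = 2

2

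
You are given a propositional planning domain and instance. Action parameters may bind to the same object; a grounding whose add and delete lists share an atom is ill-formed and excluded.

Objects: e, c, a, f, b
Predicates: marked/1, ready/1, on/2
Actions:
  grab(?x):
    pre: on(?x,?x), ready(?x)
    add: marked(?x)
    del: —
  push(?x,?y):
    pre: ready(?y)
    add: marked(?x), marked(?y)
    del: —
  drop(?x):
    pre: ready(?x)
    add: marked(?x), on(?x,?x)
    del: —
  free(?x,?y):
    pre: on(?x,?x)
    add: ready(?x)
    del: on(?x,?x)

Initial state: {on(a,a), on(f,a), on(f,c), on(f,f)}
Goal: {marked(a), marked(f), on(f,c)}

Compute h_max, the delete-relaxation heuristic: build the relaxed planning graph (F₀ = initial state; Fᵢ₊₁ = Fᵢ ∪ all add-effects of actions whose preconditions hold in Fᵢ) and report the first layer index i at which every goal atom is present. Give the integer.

2

F0 = init (4 atoms)
F1 = F0 ∪ {ready(a), ready(f)}  (6 atoms)
F2 = F1 ∪ {marked(a), marked(b), marked(c), marked(e), marked(f)}  (11 atoms)
goal ⊆ F2  ⇒  h_max = 2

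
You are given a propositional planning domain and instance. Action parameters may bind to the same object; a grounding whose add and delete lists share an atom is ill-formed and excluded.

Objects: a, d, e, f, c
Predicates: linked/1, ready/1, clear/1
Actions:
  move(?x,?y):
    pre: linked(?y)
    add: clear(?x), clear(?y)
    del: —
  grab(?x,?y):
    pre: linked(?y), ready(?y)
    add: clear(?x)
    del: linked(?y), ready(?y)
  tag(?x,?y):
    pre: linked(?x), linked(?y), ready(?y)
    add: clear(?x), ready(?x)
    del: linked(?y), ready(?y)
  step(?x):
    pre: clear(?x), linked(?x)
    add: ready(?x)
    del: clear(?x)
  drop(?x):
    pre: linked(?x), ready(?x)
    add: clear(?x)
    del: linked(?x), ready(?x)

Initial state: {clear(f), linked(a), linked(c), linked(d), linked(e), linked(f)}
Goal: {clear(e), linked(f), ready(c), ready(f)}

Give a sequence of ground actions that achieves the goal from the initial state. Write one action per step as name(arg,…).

1. move(e,c)  →  {clear(c), clear(e), clear(f), linked(a), linked(c), linked(d), linked(e), linked(f)}
2. step(f)  →  {clear(c), clear(e), linked(a), linked(c), linked(d), linked(e), linked(f), ready(f)}
3. step(c)  →  {clear(e), linked(a), linked(c), linked(d), linked(e), linked(f), ready(c), ready(f)}

move(e,c); step(f); step(c)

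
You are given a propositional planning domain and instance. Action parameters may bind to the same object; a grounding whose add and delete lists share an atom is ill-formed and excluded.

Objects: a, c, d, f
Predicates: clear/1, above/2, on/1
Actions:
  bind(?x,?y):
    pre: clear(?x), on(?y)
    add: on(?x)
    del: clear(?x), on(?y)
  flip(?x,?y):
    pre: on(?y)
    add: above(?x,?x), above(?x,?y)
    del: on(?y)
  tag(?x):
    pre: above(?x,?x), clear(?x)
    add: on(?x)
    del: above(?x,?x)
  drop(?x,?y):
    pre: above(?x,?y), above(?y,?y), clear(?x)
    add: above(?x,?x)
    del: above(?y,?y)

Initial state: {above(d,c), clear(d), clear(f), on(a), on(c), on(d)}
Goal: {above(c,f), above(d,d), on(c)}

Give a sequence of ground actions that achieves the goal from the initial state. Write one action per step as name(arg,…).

bind(f,a); flip(c,f); flip(d,d)

1. bind(f,a)  →  {above(d,c), clear(d), on(c), on(d), on(f)}
2. flip(c,f)  →  {above(c,c), above(c,f), above(d,c), clear(d), on(c), on(d)}
3. flip(d,d)  →  {above(c,c), above(c,f), above(d,c), above(d,d), clear(d), on(c)}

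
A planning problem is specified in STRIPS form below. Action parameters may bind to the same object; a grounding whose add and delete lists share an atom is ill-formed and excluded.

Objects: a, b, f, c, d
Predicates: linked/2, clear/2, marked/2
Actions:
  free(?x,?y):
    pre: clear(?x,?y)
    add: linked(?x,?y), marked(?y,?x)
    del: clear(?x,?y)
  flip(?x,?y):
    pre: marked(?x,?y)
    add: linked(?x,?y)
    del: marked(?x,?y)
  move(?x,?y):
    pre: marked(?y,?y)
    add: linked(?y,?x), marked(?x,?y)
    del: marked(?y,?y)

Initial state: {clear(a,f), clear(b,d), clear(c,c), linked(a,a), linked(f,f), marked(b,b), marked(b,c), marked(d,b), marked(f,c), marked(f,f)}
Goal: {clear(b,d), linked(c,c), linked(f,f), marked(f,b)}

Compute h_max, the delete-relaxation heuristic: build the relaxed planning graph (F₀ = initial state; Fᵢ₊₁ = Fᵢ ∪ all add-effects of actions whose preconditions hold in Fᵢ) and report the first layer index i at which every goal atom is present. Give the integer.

F0 = init (10 atoms)
F1 = F0 ∪ {linked(a,f), linked(b,a), linked(b,b), linked(b,c), linked(b,d), linked(b,f), linked(c,c), linked(d,b), linked(f,a), linked(f,b), linked(f,c), linked(f,d), marked(a,b), marked(a,f), marked(b,f), marked(c,b), marked(c,c), marked(c,f), marked(d,f), marked(f,a), marked(f,b)}  (31 atoms)
goal ⊆ F1  ⇒  h_max = 1

1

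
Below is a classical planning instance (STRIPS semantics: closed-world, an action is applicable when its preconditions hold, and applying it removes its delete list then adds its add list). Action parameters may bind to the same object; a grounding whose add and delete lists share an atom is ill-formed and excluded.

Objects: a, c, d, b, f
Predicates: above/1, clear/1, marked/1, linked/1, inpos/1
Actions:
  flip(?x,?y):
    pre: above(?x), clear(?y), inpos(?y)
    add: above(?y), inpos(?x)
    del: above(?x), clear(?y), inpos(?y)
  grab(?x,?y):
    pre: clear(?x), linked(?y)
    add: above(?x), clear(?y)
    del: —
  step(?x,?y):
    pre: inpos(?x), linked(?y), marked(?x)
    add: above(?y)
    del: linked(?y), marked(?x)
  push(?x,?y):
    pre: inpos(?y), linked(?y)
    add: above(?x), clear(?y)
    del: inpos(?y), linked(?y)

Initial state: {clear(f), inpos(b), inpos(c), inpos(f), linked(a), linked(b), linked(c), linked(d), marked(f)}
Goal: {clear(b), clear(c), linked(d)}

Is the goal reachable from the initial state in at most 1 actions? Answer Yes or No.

No

1. grab(f,c)  →  {above(f), clear(c), clear(f), inpos(b), inpos(c), inpos(f), linked(a), linked(b), linked(c), linked(d), marked(f)}
2. grab(c,b)  →  {above(c), above(f), clear(b), clear(c), clear(f), inpos(b), inpos(c), inpos(f), linked(a), linked(b), linked(c), linked(d), marked(f)}
optimal plan length = 2; 2 > 1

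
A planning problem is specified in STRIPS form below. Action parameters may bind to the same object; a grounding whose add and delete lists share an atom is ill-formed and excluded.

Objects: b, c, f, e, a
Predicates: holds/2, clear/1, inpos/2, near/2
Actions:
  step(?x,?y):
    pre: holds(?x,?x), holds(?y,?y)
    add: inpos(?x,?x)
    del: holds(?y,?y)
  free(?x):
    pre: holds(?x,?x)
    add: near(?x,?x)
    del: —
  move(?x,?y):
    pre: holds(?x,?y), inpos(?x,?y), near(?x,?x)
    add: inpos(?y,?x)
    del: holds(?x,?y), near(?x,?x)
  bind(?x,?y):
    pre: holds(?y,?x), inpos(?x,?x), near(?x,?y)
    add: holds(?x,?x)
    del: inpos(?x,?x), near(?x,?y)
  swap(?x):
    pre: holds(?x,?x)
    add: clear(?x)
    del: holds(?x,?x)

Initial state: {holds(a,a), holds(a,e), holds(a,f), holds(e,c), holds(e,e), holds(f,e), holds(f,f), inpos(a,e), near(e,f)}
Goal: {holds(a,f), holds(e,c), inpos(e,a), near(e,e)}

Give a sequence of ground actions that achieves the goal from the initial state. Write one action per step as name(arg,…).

free(e); free(a); move(a,e)

1. free(e)  →  {holds(a,a), holds(a,e), holds(a,f), holds(e,c), holds(e,e), holds(f,e), holds(f,f), inpos(a,e), near(e,e), near(e,f)}
2. free(a)  →  {holds(a,a), holds(a,e), holds(a,f), holds(e,c), holds(e,e), holds(f,e), holds(f,f), inpos(a,e), near(a,a), near(e,e), near(e,f)}
3. move(a,e)  →  {holds(a,a), holds(a,f), holds(e,c), holds(e,e), holds(f,e), holds(f,f), inpos(a,e), inpos(e,a), near(e,e), near(e,f)}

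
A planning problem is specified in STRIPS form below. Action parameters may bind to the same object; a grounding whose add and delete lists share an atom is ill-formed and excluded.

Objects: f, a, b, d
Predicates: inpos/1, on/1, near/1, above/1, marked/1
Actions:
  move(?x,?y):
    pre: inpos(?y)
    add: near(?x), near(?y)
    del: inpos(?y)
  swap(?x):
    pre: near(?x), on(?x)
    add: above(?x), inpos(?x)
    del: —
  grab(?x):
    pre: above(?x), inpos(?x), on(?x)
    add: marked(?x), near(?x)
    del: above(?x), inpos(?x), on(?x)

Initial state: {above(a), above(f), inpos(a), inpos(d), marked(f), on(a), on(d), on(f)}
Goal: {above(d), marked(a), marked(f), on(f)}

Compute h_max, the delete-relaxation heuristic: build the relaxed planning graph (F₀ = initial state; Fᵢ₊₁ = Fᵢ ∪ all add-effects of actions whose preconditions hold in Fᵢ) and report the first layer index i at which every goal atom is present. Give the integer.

2

F0 = init (8 atoms)
F1 = F0 ∪ {marked(a), near(a), near(b), near(d), near(f)}  (13 atoms)
F2 = F1 ∪ {above(d), inpos(f)}  (15 atoms)
goal ⊆ F2  ⇒  h_max = 2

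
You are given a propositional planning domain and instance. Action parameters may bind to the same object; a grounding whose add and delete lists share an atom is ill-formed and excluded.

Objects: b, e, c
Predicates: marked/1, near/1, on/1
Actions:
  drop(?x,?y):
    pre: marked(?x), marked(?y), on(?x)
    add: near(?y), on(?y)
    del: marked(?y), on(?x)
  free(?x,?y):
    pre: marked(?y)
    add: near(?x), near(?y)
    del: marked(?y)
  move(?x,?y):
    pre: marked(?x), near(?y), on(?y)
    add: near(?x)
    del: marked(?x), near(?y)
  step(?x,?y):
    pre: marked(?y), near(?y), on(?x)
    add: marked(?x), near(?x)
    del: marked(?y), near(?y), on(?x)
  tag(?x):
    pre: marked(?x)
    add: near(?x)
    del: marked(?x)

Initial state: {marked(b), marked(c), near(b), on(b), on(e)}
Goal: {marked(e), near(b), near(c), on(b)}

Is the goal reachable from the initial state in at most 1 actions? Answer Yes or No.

No

1. step(e,b)  →  {marked(c), marked(e), near(e), on(b)}
2. free(b,c)  →  {marked(e), near(b), near(c), near(e), on(b)}
optimal plan length = 2; 2 > 1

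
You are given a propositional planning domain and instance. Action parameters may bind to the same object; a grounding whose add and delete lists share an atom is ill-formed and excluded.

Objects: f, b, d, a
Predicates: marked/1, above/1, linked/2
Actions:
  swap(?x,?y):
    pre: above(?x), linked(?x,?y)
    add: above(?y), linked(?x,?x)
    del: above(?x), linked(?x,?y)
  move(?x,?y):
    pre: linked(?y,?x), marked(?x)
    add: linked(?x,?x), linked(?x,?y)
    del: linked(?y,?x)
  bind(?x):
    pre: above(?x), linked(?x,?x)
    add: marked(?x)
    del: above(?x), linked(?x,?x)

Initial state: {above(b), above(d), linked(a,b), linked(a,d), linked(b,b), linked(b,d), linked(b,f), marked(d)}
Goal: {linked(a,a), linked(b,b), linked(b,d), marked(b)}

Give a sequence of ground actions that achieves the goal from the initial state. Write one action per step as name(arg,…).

move(d,a); swap(d,a); bind(b); swap(a,b); swap(b,f)

1. move(d,a)  →  {above(b), above(d), linked(a,b), linked(b,b), linked(b,d), linked(b,f), linked(d,a), linked(d,d), marked(d)}
2. swap(d,a)  →  {above(a), above(b), linked(a,b), linked(b,b), linked(b,d), linked(b,f), linked(d,d), marked(d)}
3. bind(b)  →  {above(a), linked(a,b), linked(b,d), linked(b,f), linked(d,d), marked(b), marked(d)}
4. swap(a,b)  →  {above(b), linked(a,a), linked(b,d), linked(b,f), linked(d,d), marked(b), marked(d)}
5. swap(b,f)  →  {above(f), linked(a,a), linked(b,b), linked(b,d), linked(d,d), marked(b), marked(d)}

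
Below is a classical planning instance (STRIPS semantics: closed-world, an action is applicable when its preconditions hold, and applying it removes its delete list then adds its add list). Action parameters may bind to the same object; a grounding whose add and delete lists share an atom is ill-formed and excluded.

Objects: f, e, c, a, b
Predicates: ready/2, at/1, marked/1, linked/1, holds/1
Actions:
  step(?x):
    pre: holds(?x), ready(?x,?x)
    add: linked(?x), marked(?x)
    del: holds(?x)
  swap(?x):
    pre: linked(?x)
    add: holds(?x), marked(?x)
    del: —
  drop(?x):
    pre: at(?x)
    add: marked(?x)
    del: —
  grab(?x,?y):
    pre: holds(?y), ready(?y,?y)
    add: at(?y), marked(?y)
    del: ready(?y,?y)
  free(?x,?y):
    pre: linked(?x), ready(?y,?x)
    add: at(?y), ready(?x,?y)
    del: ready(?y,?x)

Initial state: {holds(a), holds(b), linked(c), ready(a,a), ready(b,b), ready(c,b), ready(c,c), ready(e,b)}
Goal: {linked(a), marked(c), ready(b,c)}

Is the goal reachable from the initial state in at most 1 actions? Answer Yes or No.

No

1. step(a)  →  {holds(b), linked(a), linked(c), marked(a), ready(a,a), ready(b,b), ready(c,b), ready(c,c), ready(e,b)}
2. step(b)  →  {linked(a), linked(b), linked(c), marked(a), marked(b), ready(a,a), ready(b,b), ready(c,b), ready(c,c), ready(e,b)}
3. swap(c)  →  {holds(c), linked(a), linked(b), linked(c), marked(a), marked(b), marked(c), ready(a,a), ready(b,b), ready(c,b), ready(c,c), ready(e,b)}
4. free(b,c)  →  {at(c), holds(c), linked(a), linked(b), linked(c), marked(a), marked(b), marked(c), ready(a,a), ready(b,b), ready(b,c), ready(c,c), ready(e,b)}
optimal plan length = 4; 4 > 1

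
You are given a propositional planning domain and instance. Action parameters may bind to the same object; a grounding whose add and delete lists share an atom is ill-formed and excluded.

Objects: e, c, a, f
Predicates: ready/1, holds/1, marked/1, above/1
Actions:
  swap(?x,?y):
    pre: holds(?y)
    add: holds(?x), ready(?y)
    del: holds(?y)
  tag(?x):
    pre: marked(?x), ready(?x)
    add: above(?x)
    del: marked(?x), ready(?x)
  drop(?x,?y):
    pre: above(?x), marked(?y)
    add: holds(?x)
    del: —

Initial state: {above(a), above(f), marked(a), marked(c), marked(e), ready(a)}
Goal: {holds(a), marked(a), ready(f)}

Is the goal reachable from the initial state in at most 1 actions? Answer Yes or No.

No

1. drop(f,e)  →  {above(a), above(f), holds(f), marked(a), marked(c), marked(e), ready(a)}
2. swap(a,f)  →  {above(a), above(f), holds(a), marked(a), marked(c), marked(e), ready(a), ready(f)}
optimal plan length = 2; 2 > 1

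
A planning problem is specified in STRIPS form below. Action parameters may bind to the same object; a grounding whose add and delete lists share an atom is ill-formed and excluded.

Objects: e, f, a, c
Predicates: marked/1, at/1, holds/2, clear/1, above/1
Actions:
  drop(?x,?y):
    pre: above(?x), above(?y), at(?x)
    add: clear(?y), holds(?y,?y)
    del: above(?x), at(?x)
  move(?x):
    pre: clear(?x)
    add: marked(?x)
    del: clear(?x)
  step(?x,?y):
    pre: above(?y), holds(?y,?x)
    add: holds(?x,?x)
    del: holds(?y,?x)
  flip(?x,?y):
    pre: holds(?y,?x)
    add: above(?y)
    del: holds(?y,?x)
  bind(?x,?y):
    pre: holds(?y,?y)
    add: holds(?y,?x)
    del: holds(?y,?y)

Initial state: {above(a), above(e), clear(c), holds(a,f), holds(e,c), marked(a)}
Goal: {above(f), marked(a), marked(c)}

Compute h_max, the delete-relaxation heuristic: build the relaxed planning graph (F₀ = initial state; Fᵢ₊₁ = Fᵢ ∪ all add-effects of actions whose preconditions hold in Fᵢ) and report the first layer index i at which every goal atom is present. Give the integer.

2

F0 = init (6 atoms)
F1 = F0 ∪ {holds(c,c), holds(f,f), marked(c)}  (9 atoms)
F2 = F1 ∪ {above(c), above(f), holds(c,a), holds(c,e), holds(c,f), holds(f,a), holds(f,c), holds(f,e)}  (17 atoms)
goal ⊆ F2  ⇒  h_max = 2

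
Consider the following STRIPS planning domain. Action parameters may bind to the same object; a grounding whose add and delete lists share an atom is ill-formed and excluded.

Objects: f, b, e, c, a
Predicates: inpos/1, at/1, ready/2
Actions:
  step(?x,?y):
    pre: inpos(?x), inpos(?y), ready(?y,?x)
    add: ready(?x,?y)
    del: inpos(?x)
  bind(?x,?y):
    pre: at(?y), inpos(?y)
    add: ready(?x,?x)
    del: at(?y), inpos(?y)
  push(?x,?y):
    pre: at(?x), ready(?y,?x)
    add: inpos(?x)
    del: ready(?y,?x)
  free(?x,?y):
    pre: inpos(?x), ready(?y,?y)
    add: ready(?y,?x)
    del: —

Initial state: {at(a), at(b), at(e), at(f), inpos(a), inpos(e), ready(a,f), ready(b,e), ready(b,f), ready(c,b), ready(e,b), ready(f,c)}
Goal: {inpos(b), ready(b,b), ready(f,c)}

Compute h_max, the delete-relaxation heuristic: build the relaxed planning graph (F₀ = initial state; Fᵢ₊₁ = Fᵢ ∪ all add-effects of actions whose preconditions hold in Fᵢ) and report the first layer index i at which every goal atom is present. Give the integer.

1

F0 = init (12 atoms)
F1 = F0 ∪ {inpos(b), inpos(f), ready(a,a), ready(b,b), ready(c,c), ready(e,e), ready(f,f)}  (19 atoms)
goal ⊆ F1  ⇒  h_max = 1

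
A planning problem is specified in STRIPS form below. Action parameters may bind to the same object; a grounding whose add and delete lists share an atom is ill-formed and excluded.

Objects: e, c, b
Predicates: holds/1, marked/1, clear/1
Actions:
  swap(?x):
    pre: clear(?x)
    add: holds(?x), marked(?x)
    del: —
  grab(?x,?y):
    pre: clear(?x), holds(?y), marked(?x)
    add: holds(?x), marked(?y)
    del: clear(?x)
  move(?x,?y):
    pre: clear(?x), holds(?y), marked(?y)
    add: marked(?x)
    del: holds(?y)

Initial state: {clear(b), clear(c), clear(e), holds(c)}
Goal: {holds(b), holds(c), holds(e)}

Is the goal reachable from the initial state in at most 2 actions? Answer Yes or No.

1. swap(e)  →  {clear(b), clear(c), clear(e), holds(c), holds(e), marked(e)}
2. swap(b)  →  {clear(b), clear(c), clear(e), holds(b), holds(c), holds(e), marked(b), marked(e)}
optimal plan length = 2; 2 ≤ 2

Yes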